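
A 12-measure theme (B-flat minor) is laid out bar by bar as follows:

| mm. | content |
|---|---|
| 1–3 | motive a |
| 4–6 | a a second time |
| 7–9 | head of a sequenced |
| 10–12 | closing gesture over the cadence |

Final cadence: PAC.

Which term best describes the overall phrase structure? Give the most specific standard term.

Basic idea (bars 1–3) + its repetition (mm. 4–6) form the presentation; fragmentation and cadence (measures 7-12) form the continuation — the 12-bar whole is a sentence.

sentence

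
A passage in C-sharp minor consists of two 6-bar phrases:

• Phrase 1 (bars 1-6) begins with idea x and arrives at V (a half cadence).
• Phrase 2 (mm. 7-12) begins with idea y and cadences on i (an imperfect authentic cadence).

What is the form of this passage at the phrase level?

Phrase 1 ends with a half cadence (weaker) and phrase 2 with an imperfect authentic cadence (stronger): antecedent + consequent = a period.
The two phrases open with different material (x / y), so the period is contrasting.

contrasting period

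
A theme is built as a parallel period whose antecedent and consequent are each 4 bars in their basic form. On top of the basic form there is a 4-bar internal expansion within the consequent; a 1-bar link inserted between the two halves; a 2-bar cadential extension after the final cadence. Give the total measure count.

15 measures

Basic parallel period: 4 + 4 = 8 bars.
8 (basic form) + 4 (internal expansion) + 1 (link) + 2 (cadential extension) = 15.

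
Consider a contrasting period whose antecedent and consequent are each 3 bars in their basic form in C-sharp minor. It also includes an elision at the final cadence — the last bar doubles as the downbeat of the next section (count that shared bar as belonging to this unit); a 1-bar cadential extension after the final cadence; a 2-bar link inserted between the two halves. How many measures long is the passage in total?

9 measures

Basic contrasting period: 3 + 3 = 6 bars.
6 (basic form) + 1 (cadential extension) + 2 (link) = 9.
The elision shares a bar with the next section but does not change this unit's count.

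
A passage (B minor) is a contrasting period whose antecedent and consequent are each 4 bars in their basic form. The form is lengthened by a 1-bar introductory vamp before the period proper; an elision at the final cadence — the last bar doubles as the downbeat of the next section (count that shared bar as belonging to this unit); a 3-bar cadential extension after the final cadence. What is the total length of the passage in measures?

Basic contrasting period: 4 + 4 = 8 bars.
8 (basic form) + 1 (introduction) + 3 (cadential extension) = 12.
The elision shares a bar with the next section but does not change this unit's count.

12 measures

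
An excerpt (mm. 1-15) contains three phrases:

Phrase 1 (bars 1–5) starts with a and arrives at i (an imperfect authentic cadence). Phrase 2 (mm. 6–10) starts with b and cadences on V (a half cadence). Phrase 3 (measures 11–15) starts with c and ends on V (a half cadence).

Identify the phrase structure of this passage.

phrase group

The final phrase closes with a half cadence, which is not stronger than the preceding half cadence; the 3 phrases lack an overall antecedent–consequent design and so form a phrase group.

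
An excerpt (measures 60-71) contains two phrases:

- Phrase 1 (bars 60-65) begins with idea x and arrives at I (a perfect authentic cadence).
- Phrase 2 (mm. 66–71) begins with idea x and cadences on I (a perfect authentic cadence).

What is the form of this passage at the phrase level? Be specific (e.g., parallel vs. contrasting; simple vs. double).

repeated phrase

Both phrases have the same opening (x) and the same cadence (perfect authentic cadence): the second is a restatement, not a consequent, so this is a repeated phrase rather than a period.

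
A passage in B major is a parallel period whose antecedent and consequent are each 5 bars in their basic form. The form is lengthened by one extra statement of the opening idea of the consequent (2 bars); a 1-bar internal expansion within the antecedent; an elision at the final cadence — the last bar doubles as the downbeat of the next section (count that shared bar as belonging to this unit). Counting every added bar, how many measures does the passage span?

Basic parallel period: 5 + 5 = 10 bars.
10 (basic form) + 2 (extra statement) + 1 (internal expansion) = 13.
The elision shares a bar with the next section but does not change this unit's count.

13 measures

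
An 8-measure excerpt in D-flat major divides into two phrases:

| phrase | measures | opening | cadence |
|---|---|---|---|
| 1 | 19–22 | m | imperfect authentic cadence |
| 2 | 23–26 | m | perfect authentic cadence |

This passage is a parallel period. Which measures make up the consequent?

measures 23–26

The antecedent is the phrase ending with the weaker cadence (imperfect authentic cadence, phrase 1) and the consequent the one ending more conclusively (perfect authentic cadence, phrase 2); the consequent is mm. 23–26.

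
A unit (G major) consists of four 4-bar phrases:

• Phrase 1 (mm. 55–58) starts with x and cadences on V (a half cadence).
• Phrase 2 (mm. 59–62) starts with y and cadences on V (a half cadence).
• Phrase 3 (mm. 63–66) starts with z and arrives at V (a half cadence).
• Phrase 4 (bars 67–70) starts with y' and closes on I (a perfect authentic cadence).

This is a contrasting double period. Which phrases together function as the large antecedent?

phrases 1 and 2

In a double period the first pair of phrases (ending half cadence) is the large antecedent and the second pair (ending perfect authentic cadence) is the large consequent; the antecedent is phrases 1 and 2.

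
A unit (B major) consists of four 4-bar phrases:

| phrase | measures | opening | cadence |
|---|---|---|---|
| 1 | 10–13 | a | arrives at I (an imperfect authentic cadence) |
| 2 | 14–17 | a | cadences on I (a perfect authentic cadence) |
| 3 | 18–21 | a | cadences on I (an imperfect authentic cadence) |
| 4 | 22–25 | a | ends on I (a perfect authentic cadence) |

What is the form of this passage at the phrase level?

The cadence pattern IAC–PAC–IAC–PAC is weak–strong twice, and phrases 3–4 restate phrases 1–2: a period heard twice, not a double period (which would end weakly at phrase 2).

repeated period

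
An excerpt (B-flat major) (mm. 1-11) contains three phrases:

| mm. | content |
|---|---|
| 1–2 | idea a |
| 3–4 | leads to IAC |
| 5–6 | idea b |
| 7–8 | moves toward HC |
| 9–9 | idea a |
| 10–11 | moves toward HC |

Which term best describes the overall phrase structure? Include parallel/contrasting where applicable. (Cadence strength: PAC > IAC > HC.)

phrase group

The final phrase closes with a half cadence, which is not stronger than the preceding half cadence; the 3 phrases lack an overall antecedent–consequent design and so form a phrase group.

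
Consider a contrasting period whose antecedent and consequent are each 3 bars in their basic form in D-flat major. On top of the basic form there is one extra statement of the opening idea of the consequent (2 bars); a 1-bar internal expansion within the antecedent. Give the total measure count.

9 measures

Basic contrasting period: 3 + 3 = 6 bars.
6 (basic form) + 2 (extra statement) + 1 (internal expansion) = 9.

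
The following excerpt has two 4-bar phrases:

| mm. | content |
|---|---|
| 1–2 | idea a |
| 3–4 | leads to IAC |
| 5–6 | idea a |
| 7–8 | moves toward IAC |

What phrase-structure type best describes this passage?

Both phrases have the same opening (a) and the same cadence (imperfect authentic cadence): the second is a restatement, not a consequent, so this is a repeated phrase rather than a period.

repeated phrase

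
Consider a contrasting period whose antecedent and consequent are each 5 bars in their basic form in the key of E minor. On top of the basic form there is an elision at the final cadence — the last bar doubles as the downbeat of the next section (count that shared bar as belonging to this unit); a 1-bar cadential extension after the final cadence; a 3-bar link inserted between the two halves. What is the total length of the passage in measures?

14 measures

Basic contrasting period: 5 + 5 = 10 bars.
10 (basic form) + 1 (cadential extension) + 3 (link) = 14.
The elision shares a bar with the next section but does not change this unit's count.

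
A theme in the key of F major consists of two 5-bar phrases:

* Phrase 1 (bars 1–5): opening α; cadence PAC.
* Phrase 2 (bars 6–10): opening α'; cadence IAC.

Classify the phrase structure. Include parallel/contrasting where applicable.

phrase group

The second phrase closes with an imperfect authentic cadence, which is not stronger than the first phrase's perfect authentic cadence; without a weak→strong cadential pair there is no antecedent–consequent relationship, so this is a phrase group rather than a period.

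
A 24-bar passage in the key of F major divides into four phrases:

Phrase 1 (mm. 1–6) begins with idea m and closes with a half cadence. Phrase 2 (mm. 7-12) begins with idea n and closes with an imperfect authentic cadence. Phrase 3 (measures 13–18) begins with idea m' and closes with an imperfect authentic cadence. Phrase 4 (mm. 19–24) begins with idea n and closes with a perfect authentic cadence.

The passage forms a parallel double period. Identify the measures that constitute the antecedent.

measures 1–12

In a double period the four phrases pair into a large antecedent (phrases 1–2, ending imperfect authentic cadence) and a large consequent (phrases 3–4, ending perfect authentic cadence). The antecedent spans bars 1-12.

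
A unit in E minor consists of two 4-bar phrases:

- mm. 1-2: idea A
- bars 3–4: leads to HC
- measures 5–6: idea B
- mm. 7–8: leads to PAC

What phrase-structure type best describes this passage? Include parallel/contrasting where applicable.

contrasting period

Phrase 1 ends with a half cadence (weaker) and phrase 2 with a perfect authentic cadence (stronger): antecedent + consequent = a period.
The two phrases open with different material (A / B), so the period is contrasting.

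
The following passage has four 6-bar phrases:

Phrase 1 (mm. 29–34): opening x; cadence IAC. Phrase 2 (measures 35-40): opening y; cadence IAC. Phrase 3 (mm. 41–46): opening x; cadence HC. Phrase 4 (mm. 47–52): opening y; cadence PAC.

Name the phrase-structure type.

Four phrases in two halves: the first half (bars 29–40) ends with an imperfect authentic cadence, the second (measures 41–52) with a perfect authentic cadence — a large antecedent–consequent pair, i.e. a double period.
Phrase 3 begins with the same material as phrase 1, making it parallel.

parallel double period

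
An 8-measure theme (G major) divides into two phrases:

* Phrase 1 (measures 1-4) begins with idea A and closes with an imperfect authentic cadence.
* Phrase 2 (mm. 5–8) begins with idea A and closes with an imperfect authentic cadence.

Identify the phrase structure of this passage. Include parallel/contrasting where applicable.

Both phrases have the same opening (A) and the same cadence (imperfect authentic cadence): the second is a restatement, not a consequent, so this is a repeated phrase rather than a period.

repeated phrase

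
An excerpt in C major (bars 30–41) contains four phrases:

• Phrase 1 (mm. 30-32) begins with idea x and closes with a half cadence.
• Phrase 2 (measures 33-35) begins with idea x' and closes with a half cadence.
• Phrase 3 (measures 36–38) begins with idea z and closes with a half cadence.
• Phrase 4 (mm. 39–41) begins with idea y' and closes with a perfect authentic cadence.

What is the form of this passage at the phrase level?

contrasting double period

Four phrases in two halves: the first half (bars 30–35) ends with a half cadence, the second (mm. 36–41) with a perfect authentic cadence — a large antecedent–consequent pair, i.e. a double period.
Phrase 3 begins with different material from phrase 1, making it contrasting.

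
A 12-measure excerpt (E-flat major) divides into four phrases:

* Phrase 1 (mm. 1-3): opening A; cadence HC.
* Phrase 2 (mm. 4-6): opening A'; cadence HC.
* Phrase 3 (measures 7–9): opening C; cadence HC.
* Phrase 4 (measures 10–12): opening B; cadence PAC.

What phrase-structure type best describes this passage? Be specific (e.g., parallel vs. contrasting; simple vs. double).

Four phrases in two halves: the first half (mm. 1–6) ends with a half cadence, the second (mm. 7–12) with a perfect authentic cadence — a large antecedent–consequent pair, i.e. a double period.
Phrase 3 begins with different material from phrase 1, making it contrasting.

contrasting double period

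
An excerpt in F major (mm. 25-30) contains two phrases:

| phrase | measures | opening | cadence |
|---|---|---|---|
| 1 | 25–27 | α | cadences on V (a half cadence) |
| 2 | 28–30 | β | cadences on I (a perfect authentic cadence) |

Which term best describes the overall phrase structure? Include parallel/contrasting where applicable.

Phrase 1 ends with a half cadence (weaker) and phrase 2 with a perfect authentic cadence (stronger): antecedent + consequent = a period.
The two phrases open with different material (α / β), so the period is contrasting.

contrasting period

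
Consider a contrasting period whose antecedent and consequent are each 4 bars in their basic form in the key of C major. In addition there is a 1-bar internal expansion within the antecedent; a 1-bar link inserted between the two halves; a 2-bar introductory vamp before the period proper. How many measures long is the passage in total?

Basic contrasting period: 4 + 4 = 8 bars.
8 (basic form) + 1 (internal expansion) + 1 (link) + 2 (introduction) = 12.

12 measures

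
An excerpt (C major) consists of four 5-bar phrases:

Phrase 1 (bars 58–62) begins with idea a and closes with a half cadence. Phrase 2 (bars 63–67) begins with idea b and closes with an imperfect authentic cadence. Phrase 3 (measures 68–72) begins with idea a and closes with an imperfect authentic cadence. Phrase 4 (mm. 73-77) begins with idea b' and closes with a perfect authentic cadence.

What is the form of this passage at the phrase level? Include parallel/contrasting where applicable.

parallel double period

Four phrases in two halves: the first half (mm. 58-67) ends with an imperfect authentic cadence, the second (bars 68–77) with a perfect authentic cadence — a large antecedent–consequent pair, i.e. a double period.
Phrase 3 begins with the same material as phrase 1, making it parallel.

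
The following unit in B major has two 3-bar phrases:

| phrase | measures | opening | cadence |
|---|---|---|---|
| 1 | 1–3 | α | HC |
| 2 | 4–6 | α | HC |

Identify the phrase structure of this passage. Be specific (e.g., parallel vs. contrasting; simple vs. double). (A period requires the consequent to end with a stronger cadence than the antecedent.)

Both phrases have the same opening (α) and the same cadence (half cadence): the second is a restatement, not a consequent, so this is a repeated phrase rather than a period.

repeated phrase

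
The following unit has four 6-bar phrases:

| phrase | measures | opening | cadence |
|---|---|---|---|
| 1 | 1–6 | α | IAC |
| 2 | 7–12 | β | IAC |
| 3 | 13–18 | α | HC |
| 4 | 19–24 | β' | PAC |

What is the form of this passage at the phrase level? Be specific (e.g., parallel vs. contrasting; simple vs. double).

parallel double period

Four phrases in two halves: the first half (mm. 1–12) ends with an imperfect authentic cadence, the second (mm. 13–24) with a perfect authentic cadence — a large antecedent–consequent pair, i.e. a double period.
Phrase 3 begins with the same material as phrase 1, making it parallel.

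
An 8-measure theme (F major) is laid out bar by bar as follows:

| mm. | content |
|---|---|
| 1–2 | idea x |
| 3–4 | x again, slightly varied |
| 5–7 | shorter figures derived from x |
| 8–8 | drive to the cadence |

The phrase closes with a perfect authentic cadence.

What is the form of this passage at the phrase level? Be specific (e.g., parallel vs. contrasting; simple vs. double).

Basic idea (mm. 1-2) + its repetition (measures 3–4) form the presentation; fragmentation and cadence (mm. 5–8) form the continuation — the 8-bar whole is a sentence.

sentence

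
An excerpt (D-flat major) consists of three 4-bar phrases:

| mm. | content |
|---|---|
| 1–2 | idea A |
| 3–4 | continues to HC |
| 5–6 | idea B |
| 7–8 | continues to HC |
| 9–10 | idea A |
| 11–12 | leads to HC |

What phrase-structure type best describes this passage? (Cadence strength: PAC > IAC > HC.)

The final phrase closes with a half cadence, which is not stronger than the preceding half cadence; the 3 phrases lack an overall antecedent–consequent design and so form a phrase group.

phrase group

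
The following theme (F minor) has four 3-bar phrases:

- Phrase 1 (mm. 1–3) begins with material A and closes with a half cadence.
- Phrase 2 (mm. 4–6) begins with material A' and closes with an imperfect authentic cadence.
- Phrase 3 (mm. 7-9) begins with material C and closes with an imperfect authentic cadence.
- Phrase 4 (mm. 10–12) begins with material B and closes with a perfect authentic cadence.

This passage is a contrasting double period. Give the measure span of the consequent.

In a double period the four phrases pair into a large antecedent (phrases 1–2, ending imperfect authentic cadence) and a large consequent (phrases 3–4, ending perfect authentic cadence). The consequent spans mm. 7-12.

measures 7–12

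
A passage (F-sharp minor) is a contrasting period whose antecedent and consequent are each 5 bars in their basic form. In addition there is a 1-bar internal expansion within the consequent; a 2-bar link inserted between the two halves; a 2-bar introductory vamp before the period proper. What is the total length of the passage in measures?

15 measures

Basic contrasting period: 5 + 5 = 10 bars.
10 (basic form) + 1 (internal expansion) + 2 (link) + 2 (introduction) = 15.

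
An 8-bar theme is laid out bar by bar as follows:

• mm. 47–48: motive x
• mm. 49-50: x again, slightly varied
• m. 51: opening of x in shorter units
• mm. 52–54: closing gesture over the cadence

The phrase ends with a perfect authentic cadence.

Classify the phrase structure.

Basic idea (mm. 47–48) + its repetition (bars 49–50) form the presentation; fragmentation and cadence (bars 51-54) form the continuation — the 8-bar whole is a sentence.

sentence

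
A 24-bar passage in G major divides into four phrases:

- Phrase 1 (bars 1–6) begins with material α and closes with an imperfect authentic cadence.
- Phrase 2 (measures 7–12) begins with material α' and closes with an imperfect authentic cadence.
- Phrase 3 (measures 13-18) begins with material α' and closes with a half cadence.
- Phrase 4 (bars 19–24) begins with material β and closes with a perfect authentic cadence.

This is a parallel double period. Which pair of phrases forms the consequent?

In a double period the first pair of phrases (ending imperfect authentic cadence) is the large antecedent and the second pair (ending perfect authentic cadence) is the large consequent; the consequent is phrases 3 and 4.

phrases 3 and 4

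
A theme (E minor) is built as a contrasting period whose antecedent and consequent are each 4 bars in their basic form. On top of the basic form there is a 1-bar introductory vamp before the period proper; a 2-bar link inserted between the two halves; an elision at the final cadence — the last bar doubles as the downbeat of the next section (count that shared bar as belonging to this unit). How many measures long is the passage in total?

Basic contrasting period: 4 + 4 = 8 bars.
8 (basic form) + 1 (introduction) + 2 (link) = 11.
The elision shares a bar with the next section but does not change this unit's count.

11 measures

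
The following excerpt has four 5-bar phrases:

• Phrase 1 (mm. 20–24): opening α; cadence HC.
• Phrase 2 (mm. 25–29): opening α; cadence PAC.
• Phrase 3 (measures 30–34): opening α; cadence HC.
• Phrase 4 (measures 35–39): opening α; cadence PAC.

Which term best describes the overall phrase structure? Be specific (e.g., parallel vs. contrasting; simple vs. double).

The cadence pattern HC–PAC–HC–PAC is weak–strong twice, and phrases 3–4 restate phrases 1–2: a period heard twice, not a double period (which would end weakly at phrase 2).

repeated period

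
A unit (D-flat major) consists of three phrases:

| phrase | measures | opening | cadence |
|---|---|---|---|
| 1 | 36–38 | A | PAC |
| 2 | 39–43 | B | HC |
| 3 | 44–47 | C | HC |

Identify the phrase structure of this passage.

phrase group

The final phrase closes with a half cadence, which is not stronger than the preceding half cadence; the 3 phrases lack an overall antecedent–consequent design and so form a phrase group.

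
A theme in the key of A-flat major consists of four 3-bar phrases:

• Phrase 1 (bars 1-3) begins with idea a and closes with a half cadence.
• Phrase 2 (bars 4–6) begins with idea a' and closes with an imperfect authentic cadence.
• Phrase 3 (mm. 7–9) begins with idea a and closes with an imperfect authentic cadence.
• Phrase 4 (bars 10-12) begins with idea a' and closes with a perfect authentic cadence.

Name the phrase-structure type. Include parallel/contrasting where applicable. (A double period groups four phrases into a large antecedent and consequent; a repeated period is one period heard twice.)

Four phrases in two halves: the first half (mm. 1–6) ends with an imperfect authentic cadence, the second (mm. 7-12) with a perfect authentic cadence — a large antecedent–consequent pair, i.e. a double period.
Phrase 3 begins with the same material as phrase 1, making it parallel.

parallel double period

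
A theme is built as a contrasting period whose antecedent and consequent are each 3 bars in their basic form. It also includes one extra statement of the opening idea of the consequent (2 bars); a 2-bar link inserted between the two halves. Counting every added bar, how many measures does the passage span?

10 measures

Basic contrasting period: 3 + 3 = 6 bars.
6 (basic form) + 2 (extra statement) + 2 (link) = 10.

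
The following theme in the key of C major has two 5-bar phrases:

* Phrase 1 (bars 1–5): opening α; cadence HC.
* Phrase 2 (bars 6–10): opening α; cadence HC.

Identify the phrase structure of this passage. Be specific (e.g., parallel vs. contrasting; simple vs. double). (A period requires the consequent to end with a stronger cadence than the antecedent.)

repeated phrase

Both phrases have the same opening (α) and the same cadence (half cadence): the second is a restatement, not a consequent, so this is a repeated phrase rather than a period.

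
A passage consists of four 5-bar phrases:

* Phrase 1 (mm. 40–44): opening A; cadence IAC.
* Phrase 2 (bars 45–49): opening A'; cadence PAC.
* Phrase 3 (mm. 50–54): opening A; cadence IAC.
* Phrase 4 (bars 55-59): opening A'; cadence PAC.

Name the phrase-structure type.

The cadence pattern IAC–PAC–IAC–PAC is weak–strong twice, and phrases 3–4 restate phrases 1–2: a period heard twice, not a double period (which would end weakly at phrase 2).

repeated period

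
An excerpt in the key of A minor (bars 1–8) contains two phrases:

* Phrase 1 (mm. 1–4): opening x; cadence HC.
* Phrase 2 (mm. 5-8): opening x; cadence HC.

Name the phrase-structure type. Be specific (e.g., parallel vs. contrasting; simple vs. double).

repeated phrase

Both phrases have the same opening (x) and the same cadence (half cadence): the second is a restatement, not a consequent, so this is a repeated phrase rather than a period.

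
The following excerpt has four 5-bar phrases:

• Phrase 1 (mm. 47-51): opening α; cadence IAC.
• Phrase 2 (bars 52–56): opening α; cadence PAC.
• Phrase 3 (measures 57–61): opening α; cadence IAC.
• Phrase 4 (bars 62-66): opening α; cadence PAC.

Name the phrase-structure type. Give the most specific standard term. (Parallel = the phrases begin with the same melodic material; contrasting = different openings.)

The cadence pattern IAC–PAC–IAC–PAC is weak–strong twice, and phrases 3–4 restate phrases 1–2: a period heard twice, not a double period (which would end weakly at phrase 2).

repeated period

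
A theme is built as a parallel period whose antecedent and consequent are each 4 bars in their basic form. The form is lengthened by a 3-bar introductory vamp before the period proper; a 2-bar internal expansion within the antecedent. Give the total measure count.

Basic parallel period: 4 + 4 = 8 bars.
8 (basic form) + 3 (introduction) + 2 (internal expansion) = 13.

13 measures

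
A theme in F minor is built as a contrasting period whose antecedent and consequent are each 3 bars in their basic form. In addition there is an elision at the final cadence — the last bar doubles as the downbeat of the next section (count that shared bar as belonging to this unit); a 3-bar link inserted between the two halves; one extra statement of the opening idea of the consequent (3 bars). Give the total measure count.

Basic contrasting period: 3 + 3 = 6 bars.
6 (basic form) + 3 (link) + 3 (extra statement) = 12.
The elision shares a bar with the next section but does not change this unit's count.

12 measures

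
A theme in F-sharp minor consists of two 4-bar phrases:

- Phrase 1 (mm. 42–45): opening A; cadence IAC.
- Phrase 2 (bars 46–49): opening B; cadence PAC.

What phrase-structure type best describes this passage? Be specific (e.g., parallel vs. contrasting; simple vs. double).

contrasting period

Phrase 1 ends with an imperfect authentic cadence (weaker) and phrase 2 with a perfect authentic cadence (stronger): antecedent + consequent = a period.
The two phrases open with different material (A / B), so the period is contrasting.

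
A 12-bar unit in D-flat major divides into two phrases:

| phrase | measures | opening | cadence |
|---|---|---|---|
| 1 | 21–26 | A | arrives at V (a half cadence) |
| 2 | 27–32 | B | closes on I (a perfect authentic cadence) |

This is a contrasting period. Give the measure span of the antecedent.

measures 21–26

The phrase ending with the weaker cadence (half cadence) is the antecedent; the one ending more conclusively (perfect authentic cadence) is the consequent. The antecedent is measures 21–26.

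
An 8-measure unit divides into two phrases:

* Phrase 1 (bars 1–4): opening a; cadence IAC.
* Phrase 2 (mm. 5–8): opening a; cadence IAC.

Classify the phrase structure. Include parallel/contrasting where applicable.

Both phrases have the same opening (a) and the same cadence (imperfect authentic cadence): the second is a restatement, not a consequent, so this is a repeated phrase rather than a period.

repeated phrase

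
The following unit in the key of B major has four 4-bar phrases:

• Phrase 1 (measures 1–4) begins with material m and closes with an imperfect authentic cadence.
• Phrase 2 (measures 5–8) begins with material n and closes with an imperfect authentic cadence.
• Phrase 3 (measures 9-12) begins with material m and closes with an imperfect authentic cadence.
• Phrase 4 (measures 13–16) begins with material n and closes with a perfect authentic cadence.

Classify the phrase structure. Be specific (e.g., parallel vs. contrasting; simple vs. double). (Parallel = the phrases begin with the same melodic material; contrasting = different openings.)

parallel double period

Four phrases in two halves: the first half (measures 1–8) ends with an imperfect authentic cadence, the second (mm. 9–16) with a perfect authentic cadence — a large antecedent–consequent pair, i.e. a double period.
Phrase 3 begins with the same material as phrase 1, making it parallel.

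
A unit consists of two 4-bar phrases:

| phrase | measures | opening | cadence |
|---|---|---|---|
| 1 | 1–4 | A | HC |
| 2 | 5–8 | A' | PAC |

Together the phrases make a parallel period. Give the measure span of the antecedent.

measures 1–4

The phrase ending with the weaker cadence (half cadence) is the antecedent; the one ending more conclusively (perfect authentic cadence) is the consequent. The antecedent is measures 1–4.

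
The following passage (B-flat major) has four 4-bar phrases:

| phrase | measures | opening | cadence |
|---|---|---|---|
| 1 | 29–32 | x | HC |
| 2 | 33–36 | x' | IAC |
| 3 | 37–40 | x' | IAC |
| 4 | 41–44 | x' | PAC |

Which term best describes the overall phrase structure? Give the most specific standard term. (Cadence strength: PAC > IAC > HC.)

Four phrases in two halves: the first half (measures 29–36) ends with an imperfect authentic cadence, the second (measures 37–44) with a perfect authentic cadence — a large antecedent–consequent pair, i.e. a double period.
Phrase 3 begins with the same material as phrase 1, making it parallel.

parallel double period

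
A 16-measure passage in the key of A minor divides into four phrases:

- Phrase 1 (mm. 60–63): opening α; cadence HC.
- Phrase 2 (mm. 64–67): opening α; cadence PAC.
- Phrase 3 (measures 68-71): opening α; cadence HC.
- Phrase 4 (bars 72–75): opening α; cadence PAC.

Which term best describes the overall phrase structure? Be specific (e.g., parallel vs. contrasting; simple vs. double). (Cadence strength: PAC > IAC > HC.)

repeated period

The cadence pattern HC–PAC–HC–PAC is weak–strong twice, and phrases 3–4 restate phrases 1–2: a period heard twice, not a double period (which would end weakly at phrase 2).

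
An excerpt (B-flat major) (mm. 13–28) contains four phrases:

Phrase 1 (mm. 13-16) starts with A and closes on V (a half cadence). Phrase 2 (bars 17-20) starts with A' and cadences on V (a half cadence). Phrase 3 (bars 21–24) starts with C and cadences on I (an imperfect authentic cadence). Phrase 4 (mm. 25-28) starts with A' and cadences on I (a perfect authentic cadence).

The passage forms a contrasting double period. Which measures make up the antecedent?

In a double period the first pair of phrases (ending half cadence) is the large antecedent and the second pair (ending perfect authentic cadence) is the large consequent; the antecedent is measures 13–20.

measures 13–20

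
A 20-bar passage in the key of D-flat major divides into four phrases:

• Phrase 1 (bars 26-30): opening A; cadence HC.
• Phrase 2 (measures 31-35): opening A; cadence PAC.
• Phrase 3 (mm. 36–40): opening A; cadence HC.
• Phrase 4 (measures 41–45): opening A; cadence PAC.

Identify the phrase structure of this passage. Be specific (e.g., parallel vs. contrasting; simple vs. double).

repeated period

The cadence pattern HC–PAC–HC–PAC is weak–strong twice, and phrases 3–4 restate phrases 1–2: a period heard twice, not a double period (which would end weakly at phrase 2).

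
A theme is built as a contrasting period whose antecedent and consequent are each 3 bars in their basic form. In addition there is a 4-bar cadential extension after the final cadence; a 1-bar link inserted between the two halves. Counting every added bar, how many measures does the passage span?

11 measures

Basic contrasting period: 3 + 3 = 6 bars.
6 (basic form) + 4 (cadential extension) + 1 (link) = 11.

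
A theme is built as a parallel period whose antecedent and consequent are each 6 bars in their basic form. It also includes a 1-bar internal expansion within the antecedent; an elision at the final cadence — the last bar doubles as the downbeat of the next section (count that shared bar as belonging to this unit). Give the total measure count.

13 measures

Basic parallel period: 6 + 6 = 12 bars.
12 (basic form) + 1 (internal expansion) = 13.
The elision shares a bar with the next section but does not change this unit's count.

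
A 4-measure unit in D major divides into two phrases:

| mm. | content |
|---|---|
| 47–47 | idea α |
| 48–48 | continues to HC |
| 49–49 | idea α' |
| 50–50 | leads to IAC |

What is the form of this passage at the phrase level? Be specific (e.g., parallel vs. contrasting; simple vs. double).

parallel period

Phrase 1 ends with a half cadence (weaker) and phrase 2 with an imperfect authentic cadence (stronger): antecedent + consequent = a period.
The two phrases open with the same material (α / α'), so the period is parallel.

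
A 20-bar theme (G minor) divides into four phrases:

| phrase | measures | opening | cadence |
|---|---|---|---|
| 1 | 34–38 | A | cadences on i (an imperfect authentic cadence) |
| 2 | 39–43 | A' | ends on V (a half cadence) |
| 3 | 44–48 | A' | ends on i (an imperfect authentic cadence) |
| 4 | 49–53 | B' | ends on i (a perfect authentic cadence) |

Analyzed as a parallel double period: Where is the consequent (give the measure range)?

measures 44–53

In a double period the four phrases pair into a large antecedent (phrases 1–2, ending half cadence) and a large consequent (phrases 3–4, ending perfect authentic cadence). The consequent spans bars 44–53.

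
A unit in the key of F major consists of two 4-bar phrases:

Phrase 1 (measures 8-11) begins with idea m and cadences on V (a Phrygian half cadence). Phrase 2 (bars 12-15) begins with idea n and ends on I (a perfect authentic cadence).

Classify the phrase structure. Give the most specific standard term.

contrasting period

Phrase 1 ends with a Phrygian half cadence (weaker) and phrase 2 with a perfect authentic cadence (stronger): antecedent + consequent = a period.
The two phrases open with different material (m / n), so the period is contrasting.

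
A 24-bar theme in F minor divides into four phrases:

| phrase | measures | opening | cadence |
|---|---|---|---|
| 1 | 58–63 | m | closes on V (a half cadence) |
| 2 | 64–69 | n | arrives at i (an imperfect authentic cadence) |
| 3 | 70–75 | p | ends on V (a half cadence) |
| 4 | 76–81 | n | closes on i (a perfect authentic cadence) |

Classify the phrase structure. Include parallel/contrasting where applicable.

contrasting double period

Four phrases in two halves: the first half (mm. 58–69) ends with an imperfect authentic cadence, the second (bars 70–81) with a perfect authentic cadence — a large antecedent–consequent pair, i.e. a double period.
Phrase 3 begins with different material from phrase 1, making it contrasting.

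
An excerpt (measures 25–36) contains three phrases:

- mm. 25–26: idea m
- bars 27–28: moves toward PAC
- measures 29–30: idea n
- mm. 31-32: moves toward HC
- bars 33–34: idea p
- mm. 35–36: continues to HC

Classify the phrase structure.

The final phrase closes with a half cadence, which is not stronger than the preceding half cadence; the 3 phrases lack an overall antecedent–consequent design and so form a phrase group.

phrase group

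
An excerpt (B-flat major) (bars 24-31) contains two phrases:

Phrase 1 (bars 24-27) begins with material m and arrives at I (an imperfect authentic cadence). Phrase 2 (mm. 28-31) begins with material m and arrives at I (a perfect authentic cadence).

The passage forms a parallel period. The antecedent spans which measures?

The antecedent is the phrase ending with the weaker cadence (imperfect authentic cadence, phrase 1) and the consequent the one ending more conclusively (perfect authentic cadence, phrase 2); the antecedent is mm. 24-27.

measures 24–27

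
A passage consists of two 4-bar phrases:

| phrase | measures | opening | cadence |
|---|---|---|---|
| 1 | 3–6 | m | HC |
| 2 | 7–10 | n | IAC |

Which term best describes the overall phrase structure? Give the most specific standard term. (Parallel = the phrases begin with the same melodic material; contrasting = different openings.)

Phrase 1 ends with a half cadence (weaker) and phrase 2 with an imperfect authentic cadence (stronger): antecedent + consequent = a period.
The two phrases open with different material (m / n), so the period is contrasting.

contrasting period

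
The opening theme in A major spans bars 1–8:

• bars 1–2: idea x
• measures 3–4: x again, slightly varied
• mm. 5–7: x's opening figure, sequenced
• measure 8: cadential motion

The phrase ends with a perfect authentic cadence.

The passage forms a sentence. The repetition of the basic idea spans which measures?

measures 3–4

The presentation of a sentence is the basic idea (mm. 1–2) plus its repetition (mm. 3–4); the repetition of the basic idea is therefore mm. 3-4.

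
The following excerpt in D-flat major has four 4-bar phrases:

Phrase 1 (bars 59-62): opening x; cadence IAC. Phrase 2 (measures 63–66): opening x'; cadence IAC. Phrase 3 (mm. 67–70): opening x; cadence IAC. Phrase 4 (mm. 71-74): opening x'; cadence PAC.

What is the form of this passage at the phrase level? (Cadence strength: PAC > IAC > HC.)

parallel double period

Four phrases in two halves: the first half (mm. 59-66) ends with an imperfect authentic cadence, the second (measures 67–74) with a perfect authentic cadence — a large antecedent–consequent pair, i.e. a double period.
Phrase 3 begins with the same material as phrase 1, making it parallel.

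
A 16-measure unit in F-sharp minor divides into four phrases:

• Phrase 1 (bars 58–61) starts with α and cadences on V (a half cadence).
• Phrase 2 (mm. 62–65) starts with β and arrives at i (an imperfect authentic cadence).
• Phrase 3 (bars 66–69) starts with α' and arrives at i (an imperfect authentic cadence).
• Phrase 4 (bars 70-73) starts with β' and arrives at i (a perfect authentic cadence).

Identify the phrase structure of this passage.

Four phrases in two halves: the first half (measures 58–65) ends with an imperfect authentic cadence, the second (mm. 66-73) with a perfect authentic cadence — a large antecedent–consequent pair, i.e. a double period.
Phrase 3 begins with the same material as phrase 1, making it parallel.

parallel double period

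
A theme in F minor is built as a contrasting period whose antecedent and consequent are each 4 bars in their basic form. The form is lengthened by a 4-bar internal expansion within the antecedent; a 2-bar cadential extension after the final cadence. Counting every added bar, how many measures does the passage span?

Basic contrasting period: 4 + 4 = 8 bars.
8 (basic form) + 4 (internal expansion) + 2 (cadential extension) = 14.

14 measures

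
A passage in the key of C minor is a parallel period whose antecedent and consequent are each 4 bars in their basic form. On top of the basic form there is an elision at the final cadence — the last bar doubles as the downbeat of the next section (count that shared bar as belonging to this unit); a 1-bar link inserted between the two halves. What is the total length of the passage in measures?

Basic parallel period: 4 + 4 = 8 bars.
8 (basic form) + 1 (link) = 9.
The elision shares a bar with the next section but does not change this unit's count.

9 measures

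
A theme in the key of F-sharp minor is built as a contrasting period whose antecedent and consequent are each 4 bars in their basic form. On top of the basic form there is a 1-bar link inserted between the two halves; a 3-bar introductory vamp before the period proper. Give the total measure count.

Basic contrasting period: 4 + 4 = 8 bars.
8 (basic form) + 1 (link) + 3 (introduction) = 12.

12 measures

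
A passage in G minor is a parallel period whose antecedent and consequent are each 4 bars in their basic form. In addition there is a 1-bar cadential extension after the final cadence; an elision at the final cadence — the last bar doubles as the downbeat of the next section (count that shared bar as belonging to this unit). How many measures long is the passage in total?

Basic parallel period: 4 + 4 = 8 bars.
8 (basic form) + 1 (cadential extension) = 9.
The elision shares a bar with the next section but does not change this unit's count.

9 measures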